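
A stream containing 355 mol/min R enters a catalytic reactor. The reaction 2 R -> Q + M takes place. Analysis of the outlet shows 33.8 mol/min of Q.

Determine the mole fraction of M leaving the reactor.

0.0952

For Q: n = n₀ + 1ξ → 33.8 = 0 + 1ξ, giving ξ = 33.8 mol/min.
Outlet amounts (n = n₀ + ν ξ):
  R: 355 − 2(33.8) = 287.4
  Q: 0 + 1(33.8) = 33.8
  M: 0 + 1(33.8) = 33.8
Total out = 355 mol/min; y_M = 33.8 / 355 = 0.09521.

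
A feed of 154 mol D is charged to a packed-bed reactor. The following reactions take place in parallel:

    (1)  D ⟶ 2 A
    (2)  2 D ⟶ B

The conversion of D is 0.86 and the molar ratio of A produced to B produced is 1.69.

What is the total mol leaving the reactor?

Conversion of D: D consumed = 0.86 × 154 = 132.4 mol = 1ξ₁ + 2ξ₂.
Selectivity: 2ξ₁ / (1ξ₂) = 1.69 → ξ₁ = 0.845 ξ₂.
Substitute: (1·0.845 + 2) ξ₂ = 132.4 → ξ₂ = 46.55 mol, ξ₁ = 39.34 mol.
Outlet amounts (n = n₀ + Σ ν·ξ):
  D: 154 − 1(39.34) − 2(46.55) = 21.56
  A: 0 + 2(39.34) = 78.67
  B: 0 + 1(46.55) = 46.55
Total out = 21.56 + 78.67 + 46.55 = 146.8 mol.

147 mol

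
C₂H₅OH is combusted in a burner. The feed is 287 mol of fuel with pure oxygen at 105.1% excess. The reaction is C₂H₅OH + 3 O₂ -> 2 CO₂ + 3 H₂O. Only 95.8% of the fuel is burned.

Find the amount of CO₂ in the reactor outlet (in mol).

550 mol

Stoichiometric O₂ = 3 × 287 = 861 mol; O₂ fed = 861 × 2.051 = 1766 mol.
Fuel reacted = 0.958 × 287 → ξ = 274.9 mol.
Outlet (n = n₀ + ν ξ):
  C₂H₅OH: 287 − 1(274.9) = 12.05
  O₂: 1766 − 3(274.9) = 941.1
  CO₂: 0 + 2(274.9) = 549.9
  H₂O: 0 + 3(274.9) = 824.8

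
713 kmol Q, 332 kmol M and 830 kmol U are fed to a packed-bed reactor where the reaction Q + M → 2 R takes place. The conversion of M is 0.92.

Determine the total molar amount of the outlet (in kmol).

1880 kmol

M reacted = 0.92 × 332 = 305.4 kmol; ν_M = −1, so ξ = 305.4/1 = 305.4 kmol.
Outlet amounts (n = n₀ + ν ξ):
  Q: 713 − 1(305.4) = 407.6
  M: 332 − 1(305.4) = 26.56
  R: 0 + 2(305.4) = 610.9
  U: 830 (inert)
Total out = 407.6 + 26.56 + 610.9 + 830 = 1875 kmol.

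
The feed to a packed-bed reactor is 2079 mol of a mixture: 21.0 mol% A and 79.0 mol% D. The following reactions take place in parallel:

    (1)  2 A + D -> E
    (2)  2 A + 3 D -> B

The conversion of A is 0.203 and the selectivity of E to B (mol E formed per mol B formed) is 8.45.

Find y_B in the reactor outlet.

0.00237

Conversion of A: A consumed = 0.203 × 436.6 = 88.63 mol = 2ξ₁ + 2ξ₂.
Selectivity: 1ξ₁ / (1ξ₂) = 8.45 → ξ₁ = 8.45 ξ₂.
Substitute: (2·8.45 + 2) ξ₂ = 88.63 → ξ₂ = 4.689 mol, ξ₁ = 39.62 mol.
Outlet amounts (n = n₀ + Σ ν·ξ):
  A: 436.6 − 2(39.62) − 2(4.689) = 348
  D: 1642 − 1(39.62) − 3(4.689) = 1589
  E: 0 + 1(39.62) = 39.62
  B: 0 + 1(4.689) = 4.689
Total out = 1981 mol; y_B = 4.689 / 1981 = 0.002367.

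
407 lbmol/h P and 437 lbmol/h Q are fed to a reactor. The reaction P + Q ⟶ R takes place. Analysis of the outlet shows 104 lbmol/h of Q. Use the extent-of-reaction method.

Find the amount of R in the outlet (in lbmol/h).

For Q: n = n₀ − 1ξ → 104 = 437 − 1ξ, giving ξ = 333 lbmol/h.
Outlet amounts (n = n₀ + ν ξ):
  P: 407 − 1(333) = 74
  Q: 437 − 1(333) = 104
  R: 0 + 1(333) = 333

333 lbmol/h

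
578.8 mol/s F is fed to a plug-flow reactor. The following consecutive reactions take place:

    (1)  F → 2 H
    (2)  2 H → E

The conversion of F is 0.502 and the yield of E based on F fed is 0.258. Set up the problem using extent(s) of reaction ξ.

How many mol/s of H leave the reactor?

282 mol/s

Conversion of F: F consumed = 1ξ₁ = 0.502 × 578.8 → ξ₁ = 290.6 mol/s.
Yield of E: 1ξ₂ / 578.8 = 0.258 → ξ₂ = 149.3 mol/s.
Outlet amounts (n = n₀ + Σ ν·ξ):
  F: 578.8 − 1(290.6) = 288.2
  H: 0 + 2(290.6) − 2(149.3) = 282.5
  E: 0 + 1(149.3) = 149.3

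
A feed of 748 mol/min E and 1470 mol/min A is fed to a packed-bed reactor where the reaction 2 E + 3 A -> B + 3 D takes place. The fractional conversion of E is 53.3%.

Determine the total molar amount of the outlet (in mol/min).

2020 mol/min

E reacted = 0.533 × 748 = 398.7 mol/min; ν_E = −2, so ξ = 398.7/2 = 199.3 mol/min.
Outlet amounts (n = n₀ + ν ξ):
  E: 748 − 2(199.3) = 349.3
  A: 1470 − 3(199.3) = 872
  B: 0 + 1(199.3) = 199.3
  D: 0 + 3(199.3) = 598
Total out = 349.3 + 872 + 199.3 + 598 = 2019 mol/min.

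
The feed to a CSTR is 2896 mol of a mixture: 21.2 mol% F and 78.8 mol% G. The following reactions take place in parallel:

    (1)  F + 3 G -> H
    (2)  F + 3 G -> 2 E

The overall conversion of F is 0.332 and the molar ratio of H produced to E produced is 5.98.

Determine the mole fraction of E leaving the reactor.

Conversion of F: F consumed = 0.332 × 614 = 203.8 mol = 1ξ₁ + 1ξ₂.
Selectivity: 1ξ₁ / (2ξ₂) = 5.98 → ξ₁ = 11.96 ξ₂.
Substitute: (1·11.96 + 1) ξ₂ = 203.8 → ξ₂ = 15.73 mol, ξ₁ = 188.1 mol.
Outlet amounts (n = n₀ + Σ ν·ξ):
  F: 614 − 1(188.1) − 1(15.73) = 410.1
  G: 2282 − 3(188.1) − 3(15.73) = 1671
  H: 0 + 1(188.1) = 188.1
  E: 0 + 2(15.73) = 31.46
Total out = 2300 mol; y_E = 31.46 / 2300 = 0.01367.

0.0137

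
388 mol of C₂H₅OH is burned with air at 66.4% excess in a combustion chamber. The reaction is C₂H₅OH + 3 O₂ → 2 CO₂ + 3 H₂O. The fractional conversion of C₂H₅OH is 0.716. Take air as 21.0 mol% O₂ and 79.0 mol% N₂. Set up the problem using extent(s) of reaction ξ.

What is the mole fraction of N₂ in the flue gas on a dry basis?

Stoichiometric O₂ = 3 × 388 = 1164 mol; O₂ fed = 1164 × 1.664 = 1937 mol.
N₂ fed = 1937 × 79/21 = 7286 mol.
Fuel reacted = 0.716 × 388 → ξ = 277.8 mol.
Outlet (n = n₀ + ν ξ):
  C₂H₅OH: 388 − 1(277.8) = 110.2
  O₂: 1937 − 3(277.8) = 1103
  N₂: 7286 (inert)
  CO₂: 0 + 2(277.8) = 555.6
  H₂O: 0 + 3(277.8) = 833.4
Dry total = 9056 mol; y_N₂ (dry) = 7286 / 9056 = 0.8046.

0.805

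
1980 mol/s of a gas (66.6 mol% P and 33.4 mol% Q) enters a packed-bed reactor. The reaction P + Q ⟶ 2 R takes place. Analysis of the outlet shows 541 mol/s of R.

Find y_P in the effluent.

For R: n = n₀ + 2ξ → 541 = 0 + 2ξ, giving ξ = 270.5 mol/s.
Outlet amounts (n = n₀ + ν ξ):
  P: 1319 − 1(270.5) = 1048
  Q: 661.3 − 1(270.5) = 390.8
  R: 0 + 2(270.5) = 541
Total out = 1980 mol/s; y_P = 1048 / 1980 = 0.5294.

0.529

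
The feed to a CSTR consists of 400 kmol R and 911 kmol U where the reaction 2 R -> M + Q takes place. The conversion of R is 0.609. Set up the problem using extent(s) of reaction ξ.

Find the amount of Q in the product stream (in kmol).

122 kmol

R reacted = 0.609 × 400 = 243.6 kmol; ν_R = −2, so ξ = 243.6/2 = 121.8 kmol.
Outlet amounts (n = n₀ + ν ξ):
  R: 400 − 2(121.8) = 156.4
  M: 0 + 1(121.8) = 121.8
  Q: 0 + 1(121.8) = 121.8
  U: 911 (inert)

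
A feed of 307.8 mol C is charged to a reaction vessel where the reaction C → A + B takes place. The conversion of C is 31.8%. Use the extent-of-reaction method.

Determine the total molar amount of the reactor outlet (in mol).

C reacted = 0.318 × 307.8 = 97.88 mol; ν_C = −1, so ξ = 97.88/1 = 97.88 mol.
Outlet amounts (n = n₀ + ν ξ):
  C: 307.8 − 1(97.88) = 209.9
  A: 0 + 1(97.88) = 97.88
  B: 0 + 1(97.88) = 97.88
Total out = 209.9 + 97.88 + 97.88 = 405.7 mol.

406 mol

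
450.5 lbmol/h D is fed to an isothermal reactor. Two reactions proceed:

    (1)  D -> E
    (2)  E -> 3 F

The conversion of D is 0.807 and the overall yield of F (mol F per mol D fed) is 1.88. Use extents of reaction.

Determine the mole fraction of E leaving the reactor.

0.08

Conversion of D: D consumed = 1ξ₁ = 0.807 × 450.5 → ξ₁ = 363.6 lbmol/h.
Yield of F: 3ξ₂ / 450.5 = 1.88 → ξ₂ = 282.3 lbmol/h.
Outlet amounts (n = n₀ + Σ ν·ξ):
  D: 450.5 − 1(363.6) = 86.95
  E: 0 + 1(363.6) − 1(282.3) = 81.24
  F: 0 + 3(282.3) = 846.9
Total out = 1015 lbmol/h; y_E = 81.24 / 1015 = 0.08003.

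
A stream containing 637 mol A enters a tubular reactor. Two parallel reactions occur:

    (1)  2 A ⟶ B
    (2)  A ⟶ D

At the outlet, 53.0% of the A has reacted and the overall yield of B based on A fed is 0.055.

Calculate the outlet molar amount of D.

Yield of B: 1ξ₁ / 637 = 0.055 → ξ₁ = 35.04 mol.
Conversion of A: 2ξ₁ + 1ξ₂ = 0.53 × 637 = 337.6 → ξ₂ = 267.5 mol.
Outlet amounts (n = n₀ + Σ ν·ξ):
  A: 637 − 2(35.04) − 1(267.5) = 299.4
  B: 0 + 1(35.04) = 35.04
  D: 0 + 1(267.5) = 267.5

268 mol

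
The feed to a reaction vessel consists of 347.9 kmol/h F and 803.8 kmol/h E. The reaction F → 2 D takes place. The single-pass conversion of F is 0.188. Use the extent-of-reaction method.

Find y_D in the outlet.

F reacted = 0.188 × 347.9 = 65.41 kmol/h; ν_F = −1, so ξ = 65.41/1 = 65.41 kmol/h.
Outlet amounts (n = n₀ + ν ξ):
  F: 347.9 − 1(65.41) = 282.5
  D: 0 + 2(65.41) = 130.8
  E: 803.8 (inert)
Total out = 1217 kmol/h; y_D = 130.8 / 1217 = 0.1075.

0.107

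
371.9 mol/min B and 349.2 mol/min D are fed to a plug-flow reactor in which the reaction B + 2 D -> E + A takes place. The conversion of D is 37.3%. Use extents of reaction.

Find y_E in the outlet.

D reacted = 0.373 × 349.2 = 130.3 mol/min; ν_D = −2, so ξ = 130.3/2 = 65.13 mol/min.
Outlet amounts (n = n₀ + ν ξ):
  B: 371.9 − 1(65.13) = 306.8
  D: 349.2 − 2(65.13) = 218.9
  E: 0 + 1(65.13) = 65.13
  A: 0 + 1(65.13) = 65.13
Total out = 656 mol/min; y_E = 65.13 / 656 = 0.09928.

0.0993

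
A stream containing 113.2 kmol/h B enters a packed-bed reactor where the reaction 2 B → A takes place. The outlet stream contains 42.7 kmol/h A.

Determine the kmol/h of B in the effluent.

For A: n = n₀ + 1ξ → 42.7 = 0 + 1ξ, giving ξ = 42.7 kmol/h.
Outlet amounts (n = n₀ + ν ξ):
  B: 113.2 − 2(42.7) = 27.8
  A: 0 + 1(42.7) = 42.7

27.8 kmol/h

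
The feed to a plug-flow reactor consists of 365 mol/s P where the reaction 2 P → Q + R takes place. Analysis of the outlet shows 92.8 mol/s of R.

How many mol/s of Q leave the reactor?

For R: n = n₀ + 1ξ → 92.8 = 0 + 1ξ, giving ξ = 92.8 mol/s.
Outlet amounts (n = n₀ + ν ξ):
  P: 365 − 2(92.8) = 179.4
  Q: 0 + 1(92.8) = 92.8
  R: 0 + 1(92.8) = 92.8

92.8 mol/s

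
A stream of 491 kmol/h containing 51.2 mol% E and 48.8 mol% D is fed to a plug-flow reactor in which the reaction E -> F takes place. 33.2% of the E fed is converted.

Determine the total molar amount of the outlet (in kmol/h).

491 kmol/h

E reacted = 0.332 × 251.4 = 83.46 kmol/h; ν_E = −1, so ξ = 83.46/1 = 83.46 kmol/h.
Outlet amounts (n = n₀ + ν ξ):
  E: 251.4 − 1(83.46) = 167.9
  F: 0 + 1(83.46) = 83.46
  D: 239.6 (inert)
Total out = 167.9 + 83.46 + 239.6 = 491 kmol/h.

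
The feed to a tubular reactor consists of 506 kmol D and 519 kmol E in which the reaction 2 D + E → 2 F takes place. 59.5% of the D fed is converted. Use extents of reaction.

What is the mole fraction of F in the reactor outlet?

0.344

D reacted = 0.595 × 506 = 301.1 kmol; ν_D = −2, so ξ = 301.1/2 = 150.5 kmol.
Outlet amounts (n = n₀ + ν ξ):
  D: 506 − 2(150.5) = 204.9
  E: 519 − 1(150.5) = 368.5
  F: 0 + 2(150.5) = 301.1
Total out = 874.5 kmol; y_F = 301.1 / 874.5 = 0.3443.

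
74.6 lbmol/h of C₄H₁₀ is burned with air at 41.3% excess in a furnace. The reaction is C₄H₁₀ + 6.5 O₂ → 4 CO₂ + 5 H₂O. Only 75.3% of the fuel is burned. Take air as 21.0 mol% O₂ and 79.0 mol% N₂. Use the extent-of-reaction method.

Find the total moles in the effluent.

Stoichiometric O₂ = 6.5 × 74.6 = 484.9 lbmol/h; O₂ fed = 484.9 × 1.413 = 685.2 lbmol/h.
N₂ fed = 685.2 × 79/21 = 2578 lbmol/h.
Fuel reacted = 0.753 × 74.6 → ξ = 56.17 lbmol/h.
Outlet (n = n₀ + ν ξ):
  C₄H₁₀: 74.6 − 1(56.17) = 18.43
  O₂: 685.2 − 6.5(56.17) = 320
  N₂: 2578 (inert)
  CO₂: 0 + 4(56.17) = 224.7
  H₂O: 0 + 5(56.17) = 280.9
Total out = 18.43 + 320 + 2578 + 224.7 + 280.9 = 3422 lbmol/h.

3420 lbmol/h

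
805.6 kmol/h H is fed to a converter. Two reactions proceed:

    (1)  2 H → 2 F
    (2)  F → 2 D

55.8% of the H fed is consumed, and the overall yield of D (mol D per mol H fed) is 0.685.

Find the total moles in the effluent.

Conversion of H: H consumed = 2ξ₁ = 0.558 × 805.6 → ξ₁ = 224.8 kmol/h.
Yield of D: 2ξ₂ / 805.6 = 0.685 → ξ₂ = 275.9 kmol/h.
Outlet amounts (n = n₀ + Σ ν·ξ):
  H: 805.6 − 2(224.8) = 356.1
  F: 0 + 2(224.8) − 1(275.9) = 173.6
  D: 0 + 2(275.9) = 551.8
Total out = 356.1 + 173.6 + 551.8 = 1082 kmol/h.

1080 kmol/h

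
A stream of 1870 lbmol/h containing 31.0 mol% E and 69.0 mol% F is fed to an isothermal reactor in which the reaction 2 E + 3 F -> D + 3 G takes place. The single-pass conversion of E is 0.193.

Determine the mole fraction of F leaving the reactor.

E reacted = 0.193 × 579.7 = 111.9 lbmol/h; ν_E = −2, so ξ = 111.9/2 = 55.94 lbmol/h.
Outlet amounts (n = n₀ + ν ξ):
  E: 579.7 − 2(55.94) = 467.8
  F: 1290 − 3(55.94) = 1122
  D: 0 + 1(55.94) = 55.94
  G: 0 + 3(55.94) = 167.8
Total out = 1814 lbmol/h; y_F = 1122 / 1814 = 0.6188.

0.619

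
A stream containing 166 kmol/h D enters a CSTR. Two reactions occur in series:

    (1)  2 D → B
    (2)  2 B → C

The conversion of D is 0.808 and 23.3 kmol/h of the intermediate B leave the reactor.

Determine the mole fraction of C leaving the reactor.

Conversion of D: D consumed = 2ξ₁ = 0.808 × 166 → ξ₁ = 67.06 kmol/h.
B balance: n_B = 0 + 1ξ₁ − 2ξ₂ = 23.3 → ξ₂ = (1·67.06 − 23.3)/2 = 21.88 kmol/h.
Outlet amounts (n = n₀ + Σ ν·ξ):
  D: 166 − 2(67.06) = 31.87
  B: 0 + 1(67.06) − 2(21.88) = 23.3
  C: 0 + 1(21.88) = 21.88
Total out = 77.05 kmol/h; y_C = 21.88 / 77.05 = 0.284.

0.284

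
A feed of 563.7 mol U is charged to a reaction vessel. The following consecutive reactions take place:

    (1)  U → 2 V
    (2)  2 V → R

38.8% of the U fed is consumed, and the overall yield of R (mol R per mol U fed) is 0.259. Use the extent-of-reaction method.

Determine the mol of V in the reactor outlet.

145 mol

Conversion of U: U consumed = 1ξ₁ = 0.388 × 563.7 → ξ₁ = 218.7 mol.
Yield of R: 1ξ₂ / 563.7 = 0.259 → ξ₂ = 146 mol.
Outlet amounts (n = n₀ + Σ ν·ξ):
  U: 563.7 − 1(218.7) = 345
  V: 0 + 2(218.7) − 2(146) = 145.4
  R: 0 + 1(146) = 146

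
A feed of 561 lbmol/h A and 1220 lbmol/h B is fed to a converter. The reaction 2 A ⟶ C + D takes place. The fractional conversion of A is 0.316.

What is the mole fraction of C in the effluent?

0.0498

A reacted = 0.316 × 561 = 177.3 lbmol/h; ν_A = −2, so ξ = 177.3/2 = 88.64 lbmol/h.
Outlet amounts (n = n₀ + ν ξ):
  A: 561 − 2(88.64) = 383.7
  C: 0 + 1(88.64) = 88.64
  D: 0 + 1(88.64) = 88.64
  B: 1220 (inert)
Total out = 1781 lbmol/h; y_C = 88.64 / 1781 = 0.04977.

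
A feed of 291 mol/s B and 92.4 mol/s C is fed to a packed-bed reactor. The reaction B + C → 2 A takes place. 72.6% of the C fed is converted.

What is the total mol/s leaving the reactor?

383 mol/s

C reacted = 0.726 × 92.4 = 67.08 mol/s; ν_C = −1, so ξ = 67.08/1 = 67.08 mol/s.
Outlet amounts (n = n₀ + ν ξ):
  B: 291 − 1(67.08) = 223.9
  C: 92.4 − 1(67.08) = 25.32
  A: 0 + 2(67.08) = 134.2
Total out = 223.9 + 25.32 + 134.2 = 383.4 mol/s.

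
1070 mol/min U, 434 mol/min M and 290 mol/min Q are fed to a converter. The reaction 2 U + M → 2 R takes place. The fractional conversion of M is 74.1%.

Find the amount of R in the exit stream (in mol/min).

643 mol/min

M reacted = 0.741 × 434 = 321.6 mol/min; ν_M = −1, so ξ = 321.6/1 = 321.6 mol/min.
Outlet amounts (n = n₀ + ν ξ):
  U: 1070 − 2(321.6) = 426.8
  M: 434 − 1(321.6) = 112.4
  R: 0 + 2(321.6) = 643.2
  Q: 290 (inert)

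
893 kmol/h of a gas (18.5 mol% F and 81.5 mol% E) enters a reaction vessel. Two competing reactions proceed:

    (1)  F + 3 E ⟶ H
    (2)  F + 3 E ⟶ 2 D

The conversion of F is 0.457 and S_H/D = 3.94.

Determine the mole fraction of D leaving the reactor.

0.0252

Conversion of F: F consumed = 0.457 × 165.2 = 75.5 kmol/h = 1ξ₁ + 1ξ₂.
Selectivity: 1ξ₁ / (2ξ₂) = 3.94 → ξ₁ = 7.88 ξ₂.
Substitute: (1·7.88 + 1) ξ₂ = 75.5 → ξ₂ = 8.502 kmol/h, ξ₁ = 67 kmol/h.
Outlet amounts (n = n₀ + Σ ν·ξ):
  F: 165.2 − 1(67) − 1(8.502) = 89.71
  E: 727.8 − 3(67) − 3(8.502) = 501.3
  H: 0 + 1(67) = 67
  D: 0 + 2(8.502) = 17
Total out = 675 kmol/h; y_D = 17 / 675 = 0.02519.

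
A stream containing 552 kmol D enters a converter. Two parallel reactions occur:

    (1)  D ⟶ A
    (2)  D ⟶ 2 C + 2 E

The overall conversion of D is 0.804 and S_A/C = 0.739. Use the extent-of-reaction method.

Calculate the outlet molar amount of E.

Conversion of D: D consumed = 0.804 × 552 = 443.8 kmol = 1ξ₁ + 1ξ₂.
Selectivity: 1ξ₁ / (2ξ₂) = 0.739 → ξ₁ = 1.478 ξ₂.
Substitute: (1·1.478 + 1) ξ₂ = 443.8 → ξ₂ = 179.1 kmol, ξ₁ = 264.7 kmol.
Outlet amounts (n = n₀ + Σ ν·ξ):
  D: 552 − 1(264.7) − 1(179.1) = 108.2
  A: 0 + 1(264.7) = 264.7
  C: 0 + 2(179.1) = 358.2
  E: 0 + 2(179.1) = 358.2

358 kmol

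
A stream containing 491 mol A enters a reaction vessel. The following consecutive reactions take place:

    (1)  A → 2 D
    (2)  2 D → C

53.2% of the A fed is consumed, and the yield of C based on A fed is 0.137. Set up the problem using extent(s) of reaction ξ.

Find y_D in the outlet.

0.566

Conversion of A: A consumed = 1ξ₁ = 0.532 × 491 → ξ₁ = 261.2 mol.
Yield of C: 1ξ₂ / 491 = 0.137 → ξ₂ = 67.27 mol.
Outlet amounts (n = n₀ + Σ ν·ξ):
  A: 491 − 1(261.2) = 229.8
  D: 0 + 2(261.2) − 2(67.27) = 387.9
  C: 0 + 1(67.27) = 67.27
Total out = 684.9 mol; y_D = 387.9 / 684.9 = 0.5663.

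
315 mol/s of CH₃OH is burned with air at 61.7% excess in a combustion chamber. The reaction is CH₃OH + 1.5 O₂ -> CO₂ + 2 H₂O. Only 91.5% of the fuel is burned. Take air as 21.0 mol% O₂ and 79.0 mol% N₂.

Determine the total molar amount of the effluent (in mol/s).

4100 mol/s

Stoichiometric O₂ = 1.5 × 315 = 472.5 mol/s; O₂ fed = 472.5 × 1.617 = 764 mol/s.
N₂ fed = 764 × 79/21 = 2874 mol/s.
Fuel reacted = 0.915 × 315 → ξ = 288.2 mol/s.
Outlet (n = n₀ + ν ξ):
  CH₃OH: 315 − 1(288.2) = 26.77
  O₂: 764 − 1.5(288.2) = 331.7
  N₂: 2874 (inert)
  CO₂: 0 + 1(288.2) = 288.2
  H₂O: 0 + 2(288.2) = 576.5
Total out = 26.77 + 331.7 + 2874 + 288.2 + 576.5 = 4097 mol/s.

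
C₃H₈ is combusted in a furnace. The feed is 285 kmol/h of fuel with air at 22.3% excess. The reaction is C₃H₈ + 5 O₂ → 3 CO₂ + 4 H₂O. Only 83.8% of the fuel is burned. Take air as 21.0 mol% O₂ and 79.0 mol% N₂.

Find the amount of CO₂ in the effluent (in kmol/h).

Stoichiometric O₂ = 5 × 285 = 1425 kmol/h; O₂ fed = 1425 × 1.223 = 1743 kmol/h.
N₂ fed = 1743 × 79/21 = 6556 kmol/h.
Fuel reacted = 0.838 × 285 → ξ = 238.8 kmol/h.
Outlet (n = n₀ + ν ξ):
  C₃H₈: 285 − 1(238.8) = 46.17
  O₂: 1743 − 5(238.8) = 548.6
  N₂: 6556 (inert)
  CO₂: 0 + 3(238.8) = 716.5
  H₂O: 0 + 4(238.8) = 955.3

716 kmol/h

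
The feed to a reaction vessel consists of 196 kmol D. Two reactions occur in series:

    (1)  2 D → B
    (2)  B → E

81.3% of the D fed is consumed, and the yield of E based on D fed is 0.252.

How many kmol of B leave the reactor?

30.3 kmol

Conversion of D: D consumed = 2ξ₁ = 0.813 × 196 → ξ₁ = 79.67 kmol.
Yield of E: 1ξ₂ / 196 = 0.252 → ξ₂ = 49.39 kmol.
Outlet amounts (n = n₀ + Σ ν·ξ):
  D: 196 − 2(79.67) = 36.65
  B: 0 + 1(79.67) − 1(49.39) = 30.28
  E: 0 + 1(49.39) = 49.39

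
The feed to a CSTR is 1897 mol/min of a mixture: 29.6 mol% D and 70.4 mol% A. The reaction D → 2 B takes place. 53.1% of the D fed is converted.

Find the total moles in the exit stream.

2200 mol/min

D reacted = 0.531 × 561.5 = 298.2 mol/min; ν_D = −1, so ξ = 298.2/1 = 298.2 mol/min.
Outlet amounts (n = n₀ + ν ξ):
  D: 561.5 − 1(298.2) = 263.3
  B: 0 + 2(298.2) = 596.3
  A: 1335 (inert)
Total out = 263.3 + 596.3 + 1335 = 2195 mol/min.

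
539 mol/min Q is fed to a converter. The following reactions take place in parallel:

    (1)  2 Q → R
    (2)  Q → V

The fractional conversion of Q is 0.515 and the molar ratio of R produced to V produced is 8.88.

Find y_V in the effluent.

0.0363

Conversion of Q: Q consumed = 0.515 × 539 = 277.6 mol/min = 2ξ₁ + 1ξ₂.
Selectivity: 1ξ₁ / (1ξ₂) = 8.88 → ξ₁ = 8.88 ξ₂.
Substitute: (2·8.88 + 1) ξ₂ = 277.6 → ξ₂ = 14.8 mol/min, ξ₁ = 131.4 mol/min.
Outlet amounts (n = n₀ + Σ ν·ξ):
  Q: 539 − 2(131.4) − 1(14.8) = 261.4
  R: 0 + 1(131.4) = 131.4
  V: 0 + 1(14.8) = 14.8
Total out = 407.6 mol/min; y_V = 14.8 / 407.6 = 0.0363.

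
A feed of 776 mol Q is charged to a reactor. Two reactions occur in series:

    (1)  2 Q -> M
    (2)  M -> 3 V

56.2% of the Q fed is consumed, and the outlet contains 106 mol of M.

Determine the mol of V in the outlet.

336 mol

Conversion of Q: Q consumed = 2ξ₁ = 0.562 × 776 → ξ₁ = 218.1 mol.
M balance: n_M = 0 + 1ξ₁ − 1ξ₂ = 106 → ξ₂ = (1·218.1 − 106)/1 = 112.1 mol.
Outlet amounts (n = n₀ + Σ ν·ξ):
  Q: 776 − 2(218.1) = 339.9
  M: 0 + 1(218.1) − 1(112.1) = 106
  V: 0 + 3(112.1) = 336.2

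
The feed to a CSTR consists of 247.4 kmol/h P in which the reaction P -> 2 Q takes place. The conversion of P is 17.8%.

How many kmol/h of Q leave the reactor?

88.1 kmol/h

P reacted = 0.178 × 247.4 = 44.04 kmol/h; ν_P = −1, so ξ = 44.04/1 = 44.04 kmol/h.
Outlet amounts (n = n₀ + ν ξ):
  P: 247.4 − 1(44.04) = 203.4
  Q: 0 + 2(44.04) = 88.07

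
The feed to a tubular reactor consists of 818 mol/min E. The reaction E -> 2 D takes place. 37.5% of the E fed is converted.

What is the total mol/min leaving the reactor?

1120 mol/min

E reacted = 0.375 × 818 = 306.8 mol/min; ν_E = −1, so ξ = 306.8/1 = 306.8 mol/min.
Outlet amounts (n = n₀ + ν ξ):
  E: 818 − 1(306.8) = 511.2
  D: 0 + 2(306.8) = 613.5
Total out = 511.2 + 613.5 = 1125 mol/min.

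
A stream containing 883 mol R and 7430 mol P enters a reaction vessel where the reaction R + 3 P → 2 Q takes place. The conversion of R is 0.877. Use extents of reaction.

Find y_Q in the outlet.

R reacted = 0.877 × 883 = 774.4 mol; ν_R = −1, so ξ = 774.4/1 = 774.4 mol.
Outlet amounts (n = n₀ + ν ξ):
  R: 883 − 1(774.4) = 108.6
  P: 7430 − 3(774.4) = 5107
  Q: 0 + 2(774.4) = 1549
Total out = 6764 mol; y_Q = 1549 / 6764 = 0.229.

0.229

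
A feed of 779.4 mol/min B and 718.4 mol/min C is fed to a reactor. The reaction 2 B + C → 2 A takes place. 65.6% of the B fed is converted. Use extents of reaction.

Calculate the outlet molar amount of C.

B reacted = 0.656 × 779.4 = 511.3 mol/min; ν_B = −2, so ξ = 511.3/2 = 255.6 mol/min.
Outlet amounts (n = n₀ + ν ξ):
  B: 779.4 − 2(255.6) = 268.1
  C: 718.4 − 1(255.6) = 462.8
  A: 0 + 2(255.6) = 511.3

463 mol/min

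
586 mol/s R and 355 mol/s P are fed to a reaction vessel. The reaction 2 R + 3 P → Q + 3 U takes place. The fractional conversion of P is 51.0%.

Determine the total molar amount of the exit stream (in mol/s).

881 mol/s

P reacted = 0.51 × 355 = 181.1 mol/s; ν_P = −3, so ξ = 181.1/3 = 60.35 mol/s.
Outlet amounts (n = n₀ + ν ξ):
  R: 586 − 2(60.35) = 465.3
  P: 355 − 3(60.35) = 173.9
  Q: 0 + 1(60.35) = 60.35
  U: 0 + 3(60.35) = 181.1
Total out = 465.3 + 173.9 + 60.35 + 181.1 = 880.6 mol/s.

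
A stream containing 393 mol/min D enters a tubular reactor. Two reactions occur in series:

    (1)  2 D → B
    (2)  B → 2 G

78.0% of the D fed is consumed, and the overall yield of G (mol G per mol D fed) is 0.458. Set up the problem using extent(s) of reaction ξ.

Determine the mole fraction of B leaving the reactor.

Conversion of D: D consumed = 2ξ₁ = 0.78 × 393 → ξ₁ = 153.3 mol/min.
Yield of G: 2ξ₂ / 393 = 0.458 → ξ₂ = 90 mol/min.
Outlet amounts (n = n₀ + Σ ν·ξ):
  D: 393 − 2(153.3) = 86.46
  B: 0 + 1(153.3) − 1(90) = 63.27
  G: 0 + 2(90) = 180
Total out = 329.7 mol/min; y_B = 63.27 / 329.7 = 0.1919.

0.192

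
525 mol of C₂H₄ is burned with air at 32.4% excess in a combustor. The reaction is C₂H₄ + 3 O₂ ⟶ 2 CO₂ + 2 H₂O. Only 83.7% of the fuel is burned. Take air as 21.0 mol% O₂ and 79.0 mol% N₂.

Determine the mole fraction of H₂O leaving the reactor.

Stoichiometric O₂ = 3 × 525 = 1575 mol; O₂ fed = 1575 × 1.324 = 2085 mol.
N₂ fed = 2085 × 79/21 = 7845 mol.
Fuel reacted = 0.837 × 525 → ξ = 439.4 mol.
Outlet (n = n₀ + ν ξ):
  C₂H₄: 525 − 1(439.4) = 85.58
  O₂: 2085 − 3(439.4) = 767
  N₂: 7845 (inert)
  CO₂: 0 + 2(439.4) = 878.8
  H₂O: 0 + 2(439.4) = 878.8
Total out = 10460 mol; y_H₂O = 878.8 / 10460 = 0.08406.

0.0841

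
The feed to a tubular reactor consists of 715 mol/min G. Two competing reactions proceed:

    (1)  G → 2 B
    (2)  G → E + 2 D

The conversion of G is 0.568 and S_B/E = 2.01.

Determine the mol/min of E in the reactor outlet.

203 mol/min

Conversion of G: G consumed = 0.568 × 715 = 406.1 mol/min = 1ξ₁ + 1ξ₂.
Selectivity: 2ξ₁ / (1ξ₂) = 2.01 → ξ₁ = 1.005 ξ₂.
Substitute: (1·1.005 + 1) ξ₂ = 406.1 → ξ₂ = 202.6 mol/min, ξ₁ = 203.6 mol/min.
Outlet amounts (n = n₀ + Σ ν·ξ):
  G: 715 − 1(203.6) − 1(202.6) = 308.9
  B: 0 + 2(203.6) = 407.1
  E: 0 + 1(202.6) = 202.6
  D: 0 + 2(202.6) = 405.1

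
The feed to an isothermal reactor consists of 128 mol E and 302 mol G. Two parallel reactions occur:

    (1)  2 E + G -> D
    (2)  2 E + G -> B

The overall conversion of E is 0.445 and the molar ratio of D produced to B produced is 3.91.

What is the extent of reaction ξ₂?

Conversion of E: E consumed = 0.445 × 128 = 56.96 mol = 2ξ₁ + 2ξ₂.
Selectivity: 1ξ₁ / (1ξ₂) = 3.91 → ξ₁ = 3.91 ξ₂.
Substitute: (2·3.91 + 2) ξ₂ = 56.96 → ξ₂ = 5.8 mol, ξ₁ = 22.68 mol.
Outlet amounts (n = n₀ + Σ ν·ξ):
  E: 128 − 2(22.68) − 2(5.8) = 71.04
  G: 302 − 1(22.68) − 1(5.8) = 273.5
  D: 0 + 1(22.68) = 22.68
  B: 0 + 1(5.8) = 5.8

ξ₂ = 5.8 mol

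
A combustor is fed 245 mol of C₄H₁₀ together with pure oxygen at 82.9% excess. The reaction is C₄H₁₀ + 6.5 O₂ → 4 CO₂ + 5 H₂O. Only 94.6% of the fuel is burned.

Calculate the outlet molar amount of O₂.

Stoichiometric O₂ = 6.5 × 245 = 1592 mol; O₂ fed = 1592 × 1.829 = 2913 mol.
Fuel reacted = 0.946 × 245 → ξ = 231.8 mol.
Outlet (n = n₀ + ν ξ):
  C₄H₁₀: 245 − 1(231.8) = 13.23
  O₂: 2913 − 6.5(231.8) = 1406
  CO₂: 0 + 4(231.8) = 927.1
  H₂O: 0 + 5(231.8) = 1159

1410 mol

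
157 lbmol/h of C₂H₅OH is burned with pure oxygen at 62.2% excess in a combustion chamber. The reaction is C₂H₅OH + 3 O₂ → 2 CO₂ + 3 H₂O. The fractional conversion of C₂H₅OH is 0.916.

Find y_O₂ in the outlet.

Stoichiometric O₂ = 3 × 157 = 471 lbmol/h; O₂ fed = 471 × 1.622 = 764 lbmol/h.
Fuel reacted = 0.916 × 157 → ξ = 143.8 lbmol/h.
Outlet (n = n₀ + ν ξ):
  C₂H₅OH: 157 − 1(143.8) = 13.19
  O₂: 764 − 3(143.8) = 332.5
  CO₂: 0 + 2(143.8) = 287.6
  H₂O: 0 + 3(143.8) = 431.4
Total out = 1065 lbmol/h; y_O₂ = 332.5 / 1065 = 0.3123.

0.312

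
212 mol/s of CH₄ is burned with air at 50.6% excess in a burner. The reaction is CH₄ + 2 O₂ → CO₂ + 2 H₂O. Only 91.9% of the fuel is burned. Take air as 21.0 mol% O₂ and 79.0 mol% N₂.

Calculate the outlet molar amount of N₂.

Stoichiometric O₂ = 2 × 212 = 424 mol/s; O₂ fed = 424 × 1.506 = 638.5 mol/s.
N₂ fed = 638.5 × 79/21 = 2402 mol/s.
Fuel reacted = 0.919 × 212 → ξ = 194.8 mol/s.
Outlet (n = n₀ + ν ξ):
  CH₄: 212 − 1(194.8) = 17.17
  O₂: 638.5 − 2(194.8) = 248.9
  N₂: 2402 (inert)
  CO₂: 0 + 1(194.8) = 194.8
  H₂O: 0 + 2(194.8) = 389.7

2400 mol/s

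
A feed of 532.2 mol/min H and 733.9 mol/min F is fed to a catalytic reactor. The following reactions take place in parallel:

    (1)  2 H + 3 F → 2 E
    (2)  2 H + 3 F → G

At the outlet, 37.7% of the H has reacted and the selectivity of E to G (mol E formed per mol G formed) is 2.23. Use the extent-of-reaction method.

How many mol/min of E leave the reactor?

106 mol/min

Conversion of H: H consumed = 0.377 × 532.2 = 200.6 mol/min = 2ξ₁ + 2ξ₂.
Selectivity: 2ξ₁ / (1ξ₂) = 2.23 → ξ₁ = 1.115 ξ₂.
Substitute: (2·1.115 + 2) ξ₂ = 200.6 → ξ₂ = 47.43 mol/min, ξ₁ = 52.89 mol/min.
Outlet amounts (n = n₀ + Σ ν·ξ):
  H: 532.2 − 2(52.89) − 2(47.43) = 331.6
  F: 733.9 − 3(52.89) − 3(47.43) = 432.9
  E: 0 + 2(52.89) = 105.8
  G: 0 + 1(47.43) = 47.43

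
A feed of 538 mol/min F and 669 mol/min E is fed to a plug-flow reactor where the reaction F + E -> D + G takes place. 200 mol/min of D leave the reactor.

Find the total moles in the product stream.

For D: n = n₀ + 1ξ → 200 = 0 + 1ξ, giving ξ = 200 mol/min.
Outlet amounts (n = n₀ + ν ξ):
  F: 538 − 1(200) = 338
  E: 669 − 1(200) = 469
  D: 0 + 1(200) = 200
  G: 0 + 1(200) = 200
Total out = 338 + 469 + 200 + 200 = 1207 mol/min.

1210 mol/min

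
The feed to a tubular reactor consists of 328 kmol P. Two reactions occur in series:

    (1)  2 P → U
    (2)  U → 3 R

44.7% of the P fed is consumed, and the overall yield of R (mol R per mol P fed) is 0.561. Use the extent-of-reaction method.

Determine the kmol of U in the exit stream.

12 kmol

Conversion of P: P consumed = 2ξ₁ = 0.447 × 328 → ξ₁ = 73.31 kmol.
Yield of R: 3ξ₂ / 328 = 0.561 → ξ₂ = 61.34 kmol.
Outlet amounts (n = n₀ + Σ ν·ξ):
  P: 328 − 2(73.31) = 181.4
  U: 0 + 1(73.31) − 1(61.34) = 11.97
  R: 0 + 3(61.34) = 184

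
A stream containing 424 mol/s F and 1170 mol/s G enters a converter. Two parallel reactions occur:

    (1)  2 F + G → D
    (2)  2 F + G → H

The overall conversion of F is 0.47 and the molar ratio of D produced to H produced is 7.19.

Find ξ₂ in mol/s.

ξ₂ = 12.2 mol/s

Conversion of F: F consumed = 0.47 × 424 = 199.3 mol/s = 2ξ₁ + 2ξ₂.
Selectivity: 1ξ₁ / (1ξ₂) = 7.19 → ξ₁ = 7.19 ξ₂.
Substitute: (2·7.19 + 2) ξ₂ = 199.3 → ξ₂ = 12.17 mol/s, ξ₁ = 87.47 mol/s.
Outlet amounts (n = n₀ + Σ ν·ξ):
  F: 424 − 2(87.47) − 2(12.17) = 224.7
  G: 1170 − 1(87.47) − 1(12.17) = 1070
  D: 0 + 1(87.47) = 87.47
  H: 0 + 1(12.17) = 12.17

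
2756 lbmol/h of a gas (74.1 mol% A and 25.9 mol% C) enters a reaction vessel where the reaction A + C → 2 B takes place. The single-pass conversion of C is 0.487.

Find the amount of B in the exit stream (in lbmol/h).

695 lbmol/h

C reacted = 0.487 × 713.8 = 347.6 lbmol/h; ν_C = −1, so ξ = 347.6/1 = 347.6 lbmol/h.
Outlet amounts (n = n₀ + ν ξ):
  A: 2042 − 1(347.6) = 1695
  C: 713.8 − 1(347.6) = 366.2
  B: 0 + 2(347.6) = 695.2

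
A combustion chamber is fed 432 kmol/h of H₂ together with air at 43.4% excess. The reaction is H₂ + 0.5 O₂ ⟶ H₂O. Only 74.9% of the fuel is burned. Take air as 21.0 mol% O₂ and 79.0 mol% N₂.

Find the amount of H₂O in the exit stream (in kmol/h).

Stoichiometric O₂ = 0.5 × 432 = 216 kmol/h; O₂ fed = 216 × 1.434 = 309.7 kmol/h.
N₂ fed = 309.7 × 79/21 = 1165 kmol/h.
Fuel reacted = 0.749 × 432 → ξ = 323.6 kmol/h.
Outlet (n = n₀ + ν ξ):
  H₂: 432 − 1(323.6) = 108.4
  O₂: 309.7 − 0.5(323.6) = 148
  N₂: 1165 (inert)
  H₂O: 0 + 1(323.6) = 323.6

324 kmol/h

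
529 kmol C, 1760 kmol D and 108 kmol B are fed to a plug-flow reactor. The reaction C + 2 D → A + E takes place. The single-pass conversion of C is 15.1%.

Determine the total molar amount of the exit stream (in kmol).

2320 kmol

C reacted = 0.151 × 529 = 79.88 kmol; ν_C = −1, so ξ = 79.88/1 = 79.88 kmol.
Outlet amounts (n = n₀ + ν ξ):
  C: 529 − 1(79.88) = 449.1
  D: 1760 − 2(79.88) = 1600
  A: 0 + 1(79.88) = 79.88
  E: 0 + 1(79.88) = 79.88
  B: 108 (inert)
Total out = 449.1 + 1600 + 79.88 + 79.88 + 108 = 2317 kmol.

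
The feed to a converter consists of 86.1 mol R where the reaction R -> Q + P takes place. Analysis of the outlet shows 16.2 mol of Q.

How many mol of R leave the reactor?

69.9 mol

For Q: n = n₀ + 1ξ → 16.2 = 0 + 1ξ, giving ξ = 16.2 mol.
Outlet amounts (n = n₀ + ν ξ):
  R: 86.1 − 1(16.2) = 69.9
  Q: 0 + 1(16.2) = 16.2
  P: 0 + 1(16.2) = 16.2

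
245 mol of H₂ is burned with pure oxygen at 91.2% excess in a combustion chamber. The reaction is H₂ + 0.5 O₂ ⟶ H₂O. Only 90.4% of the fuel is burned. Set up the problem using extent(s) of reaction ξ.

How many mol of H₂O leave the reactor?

Stoichiometric O₂ = 0.5 × 245 = 122.5 mol; O₂ fed = 122.5 × 1.912 = 234.2 mol.
Fuel reacted = 0.904 × 245 → ξ = 221.5 mol.
Outlet (n = n₀ + ν ξ):
  H₂: 245 − 1(221.5) = 23.52
  O₂: 234.2 − 0.5(221.5) = 123.5
  H₂O: 0 + 1(221.5) = 221.5

221 mol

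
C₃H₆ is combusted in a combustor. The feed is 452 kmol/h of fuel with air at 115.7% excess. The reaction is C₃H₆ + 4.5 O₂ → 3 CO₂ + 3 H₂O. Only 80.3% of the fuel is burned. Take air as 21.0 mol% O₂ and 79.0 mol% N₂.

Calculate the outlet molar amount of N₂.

16500 kmol/h

Stoichiometric O₂ = 4.5 × 452 = 2034 kmol/h; O₂ fed = 2034 × 2.157 = 4387 kmol/h.
N₂ fed = 4387 × 79/21 = 16500 kmol/h.
Fuel reacted = 0.803 × 452 → ξ = 363 kmol/h.
Outlet (n = n₀ + ν ξ):
  C₃H₆: 452 − 1(363) = 89.04
  O₂: 4387 − 4.5(363) = 2754
  N₂: 16500 (inert)
  CO₂: 0 + 3(363) = 1089
  H₂O: 0 + 3(363) = 1089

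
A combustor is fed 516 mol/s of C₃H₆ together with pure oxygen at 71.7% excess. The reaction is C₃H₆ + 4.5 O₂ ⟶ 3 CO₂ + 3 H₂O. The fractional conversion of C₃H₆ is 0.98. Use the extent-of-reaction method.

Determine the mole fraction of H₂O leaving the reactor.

Stoichiometric O₂ = 4.5 × 516 = 2322 mol/s; O₂ fed = 2322 × 1.717 = 3987 mol/s.
Fuel reacted = 0.98 × 516 → ξ = 505.7 mol/s.
Outlet (n = n₀ + ν ξ):
  C₃H₆: 516 − 1(505.7) = 10.32
  O₂: 3987 − 4.5(505.7) = 1711
  CO₂: 0 + 3(505.7) = 1517
  H₂O: 0 + 3(505.7) = 1517
Total out = 4756 mol/s; y_H₂O = 1517 / 4756 = 0.319.

0.319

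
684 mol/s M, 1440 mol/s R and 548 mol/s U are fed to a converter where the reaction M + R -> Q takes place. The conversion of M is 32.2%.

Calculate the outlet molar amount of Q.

220 mol/s

M reacted = 0.322 × 684 = 220.2 mol/s; ν_M = −1, so ξ = 220.2/1 = 220.2 mol/s.
Outlet amounts (n = n₀ + ν ξ):
  M: 684 − 1(220.2) = 463.8
  R: 1440 − 1(220.2) = 1220
  Q: 0 + 1(220.2) = 220.2
  U: 548 (inert)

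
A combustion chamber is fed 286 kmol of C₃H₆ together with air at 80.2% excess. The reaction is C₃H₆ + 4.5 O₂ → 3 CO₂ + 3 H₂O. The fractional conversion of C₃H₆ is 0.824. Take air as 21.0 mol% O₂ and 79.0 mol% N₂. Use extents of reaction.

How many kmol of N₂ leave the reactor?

Stoichiometric O₂ = 4.5 × 286 = 1287 kmol; O₂ fed = 1287 × 1.802 = 2319 kmol.
N₂ fed = 2319 × 79/21 = 8725 kmol.
Fuel reacted = 0.824 × 286 → ξ = 235.7 kmol.
Outlet (n = n₀ + ν ξ):
  C₃H₆: 286 − 1(235.7) = 50.34
  O₂: 2319 − 4.5(235.7) = 1259
  N₂: 8725 (inert)
  CO₂: 0 + 3(235.7) = 707
  H₂O: 0 + 3(235.7) = 707

8720 kmol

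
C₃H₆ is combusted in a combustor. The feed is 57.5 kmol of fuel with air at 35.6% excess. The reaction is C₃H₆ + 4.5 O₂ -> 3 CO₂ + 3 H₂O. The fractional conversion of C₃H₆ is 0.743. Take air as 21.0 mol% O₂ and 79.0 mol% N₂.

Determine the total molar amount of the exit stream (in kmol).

Stoichiometric O₂ = 4.5 × 57.5 = 258.8 kmol; O₂ fed = 258.8 × 1.356 = 350.9 kmol.
N₂ fed = 350.9 × 79/21 = 1320 kmol.
Fuel reacted = 0.743 × 57.5 → ξ = 42.72 kmol.
Outlet (n = n₀ + ν ξ):
  C₃H₆: 57.5 − 1(42.72) = 14.78
  O₂: 350.9 − 4.5(42.72) = 158.6
  N₂: 1320 (inert)
  CO₂: 0 + 3(42.72) = 128.2
  H₂O: 0 + 3(42.72) = 128.2
Total out = 14.78 + 158.6 + 1320 + 128.2 + 128.2 = 1750 kmol.

1750 kmol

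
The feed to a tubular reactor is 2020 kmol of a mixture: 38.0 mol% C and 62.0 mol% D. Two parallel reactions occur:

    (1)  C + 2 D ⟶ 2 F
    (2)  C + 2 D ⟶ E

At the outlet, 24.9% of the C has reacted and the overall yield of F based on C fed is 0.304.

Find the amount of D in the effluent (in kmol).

870 kmol

Yield of F: 2ξ₁ / 767.6 = 0.304 → ξ₁ = 116.7 kmol.
Conversion of C: 1ξ₁ + 1ξ₂ = 0.249 × 767.6 = 191.1 → ξ₂ = 74.46 kmol.
Outlet amounts (n = n₀ + Σ ν·ξ):
  C: 767.6 − 1(116.7) − 1(74.46) = 576.5
  D: 1252 − 2(116.7) − 2(74.46) = 870.1
  F: 0 + 2(116.7) = 233.4
  E: 0 + 1(74.46) = 74.46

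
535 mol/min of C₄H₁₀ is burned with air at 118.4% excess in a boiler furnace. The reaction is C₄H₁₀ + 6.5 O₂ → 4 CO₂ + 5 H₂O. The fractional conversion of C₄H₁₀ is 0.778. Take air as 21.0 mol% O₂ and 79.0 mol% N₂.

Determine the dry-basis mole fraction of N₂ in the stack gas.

Stoichiometric O₂ = 6.5 × 535 = 3478 mol/min; O₂ fed = 3478 × 2.184 = 7595 mol/min.
N₂ fed = 7595 × 79/21 = 28570 mol/min.
Fuel reacted = 0.778 × 535 → ξ = 416.2 mol/min.
Outlet (n = n₀ + ν ξ):
  C₄H₁₀: 535 − 1(416.2) = 118.8
  O₂: 7595 − 6.5(416.2) = 4889
  N₂: 28570 (inert)
  CO₂: 0 + 4(416.2) = 1665
  H₂O: 0 + 5(416.2) = 2081
Dry total = 35240 mol/min; y_N₂ (dry) = 28570 / 35240 = 0.8107.

0.811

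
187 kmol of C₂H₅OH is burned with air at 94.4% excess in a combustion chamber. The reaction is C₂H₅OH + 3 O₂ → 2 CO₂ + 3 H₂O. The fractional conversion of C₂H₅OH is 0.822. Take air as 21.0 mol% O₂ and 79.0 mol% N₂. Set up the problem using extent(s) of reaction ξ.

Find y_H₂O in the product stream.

0.0833

Stoichiometric O₂ = 3 × 187 = 561 kmol; O₂ fed = 561 × 1.944 = 1091 kmol.
N₂ fed = 1091 × 79/21 = 4103 kmol.
Fuel reacted = 0.822 × 187 → ξ = 153.7 kmol.
Outlet (n = n₀ + ν ξ):
  C₂H₅OH: 187 − 1(153.7) = 33.29
  O₂: 1091 − 3(153.7) = 629.4
  N₂: 4103 (inert)
  CO₂: 0 + 2(153.7) = 307.4
  H₂O: 0 + 3(153.7) = 461.1
Total out = 5534 kmol; y_H₂O = 461.1 / 5534 = 0.08333.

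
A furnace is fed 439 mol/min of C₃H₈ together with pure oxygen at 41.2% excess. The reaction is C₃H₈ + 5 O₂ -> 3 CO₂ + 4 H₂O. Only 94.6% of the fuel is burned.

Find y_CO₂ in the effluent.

Stoichiometric O₂ = 5 × 439 = 2195 mol/min; O₂ fed = 2195 × 1.412 = 3099 mol/min.
Fuel reacted = 0.946 × 439 → ξ = 415.3 mol/min.
Outlet (n = n₀ + ν ξ):
  C₃H₈: 439 − 1(415.3) = 23.71
  O₂: 3099 − 5(415.3) = 1023
  CO₂: 0 + 3(415.3) = 1246
  H₂O: 0 + 4(415.3) = 1661
Total out = 3954 mol/min; y_CO₂ = 1246 / 3954 = 0.3151.

0.315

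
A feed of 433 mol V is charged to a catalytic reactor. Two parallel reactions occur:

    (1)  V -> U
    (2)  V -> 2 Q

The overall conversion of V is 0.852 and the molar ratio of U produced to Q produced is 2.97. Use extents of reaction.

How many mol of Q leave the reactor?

Conversion of V: V consumed = 0.852 × 433 = 368.9 mol = 1ξ₁ + 1ξ₂.
Selectivity: 1ξ₁ / (2ξ₂) = 2.97 → ξ₁ = 5.94 ξ₂.
Substitute: (1·5.94 + 1) ξ₂ = 368.9 → ξ₂ = 53.16 mol, ξ₁ = 315.8 mol.
Outlet amounts (n = n₀ + Σ ν·ξ):
  V: 433 − 1(315.8) − 1(53.16) = 64.08
  U: 0 + 1(315.8) = 315.8
  Q: 0 + 2(53.16) = 106.3

106 mol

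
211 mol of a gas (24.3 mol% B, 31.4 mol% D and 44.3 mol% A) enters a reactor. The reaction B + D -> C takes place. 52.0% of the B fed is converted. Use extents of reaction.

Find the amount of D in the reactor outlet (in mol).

B reacted = 0.52 × 51.27 = 26.66 mol; ν_B = −1, so ξ = 26.66/1 = 26.66 mol.
Outlet amounts (n = n₀ + ν ξ):
  B: 51.27 − 1(26.66) = 24.61
  D: 66.25 − 1(26.66) = 39.59
  C: 0 + 1(26.66) = 26.66
  A: 93.47 (inert)

39.6 mol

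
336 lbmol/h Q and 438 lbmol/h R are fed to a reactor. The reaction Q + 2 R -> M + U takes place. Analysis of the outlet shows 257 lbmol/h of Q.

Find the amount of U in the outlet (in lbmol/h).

79 lbmol/h

For Q: n = n₀ − 1ξ → 257 = 336 − 1ξ, giving ξ = 79 lbmol/h.
Outlet amounts (n = n₀ + ν ξ):
  Q: 336 − 1(79) = 257
  R: 438 − 2(79) = 280
  M: 0 + 1(79) = 79
  U: 0 + 1(79) = 79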